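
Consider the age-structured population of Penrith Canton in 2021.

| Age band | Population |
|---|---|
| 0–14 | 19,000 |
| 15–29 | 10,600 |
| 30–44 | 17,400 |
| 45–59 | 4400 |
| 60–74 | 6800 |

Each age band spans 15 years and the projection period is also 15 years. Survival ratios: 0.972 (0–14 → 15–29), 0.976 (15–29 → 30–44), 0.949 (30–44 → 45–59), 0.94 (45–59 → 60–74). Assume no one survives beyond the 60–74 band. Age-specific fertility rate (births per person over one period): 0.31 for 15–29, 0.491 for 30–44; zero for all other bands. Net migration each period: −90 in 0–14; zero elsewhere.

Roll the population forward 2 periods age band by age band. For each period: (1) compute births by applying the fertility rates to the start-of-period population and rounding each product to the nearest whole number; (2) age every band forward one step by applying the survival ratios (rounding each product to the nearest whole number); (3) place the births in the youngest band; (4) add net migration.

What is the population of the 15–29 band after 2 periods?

Let band 1 be 0–14 through band 5 = 60–74.
Period 1.
Births: 10600 × 0.31 = 3286, 17400 × 0.491 = 8543 → 11829
Band 2: 19000 × 0.972 = 18468
Band 3: 10600 × 0.976 = 10346
Band 4: 17400 × 0.949 = 16513
Band 5: 4400 × 0.94 = 4136
Net migration: Band 1 − 90 → 11739
→ [11739, 18468, 10346, 16513, 4136]
Period 2.
Births: 18468 × 0.31 = 5725, 10346 × 0.491 = 5080 → 10805
Band 2: 11739 × 0.972 = 11410
Band 3: 18468 × 0.976 = 18025
Band 4: 10346 × 0.949 = 9818
Band 5: 16513 × 0.94 = 15522
Net migration: Band 1 − 90 → 10715
→ [10715, 11410, 18025, 9818, 15522]

11410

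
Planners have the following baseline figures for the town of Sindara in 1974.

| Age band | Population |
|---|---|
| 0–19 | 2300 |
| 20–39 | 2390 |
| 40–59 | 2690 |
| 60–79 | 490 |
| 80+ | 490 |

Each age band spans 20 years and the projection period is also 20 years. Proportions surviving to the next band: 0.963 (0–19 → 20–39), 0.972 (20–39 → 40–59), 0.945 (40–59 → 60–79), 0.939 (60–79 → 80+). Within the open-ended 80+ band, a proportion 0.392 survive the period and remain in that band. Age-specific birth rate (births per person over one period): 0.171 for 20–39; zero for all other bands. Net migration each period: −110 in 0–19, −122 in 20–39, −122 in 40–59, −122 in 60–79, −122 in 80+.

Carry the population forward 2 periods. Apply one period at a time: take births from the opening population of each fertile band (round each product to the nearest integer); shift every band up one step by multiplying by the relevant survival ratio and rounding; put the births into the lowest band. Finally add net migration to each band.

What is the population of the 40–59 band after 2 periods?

Call the bands 1 to 5, youngest first.
— Period 1 —
Births: 2390 × 0.171 = 409
Band 2: 2300 × 0.963 = 2215
Band 3: 2390 × 0.972 = 2323
Band 4: 2690 × 0.945 = 2542
Band 5: 490 × 0.939 + 490 × 0.392 = 460 + 192 = 652
Net migration: Band 1 − 110 → 299; Band 2 − 122 → 2093; Band 3 − 122 → 2201; Band 4 − 122 → 2420; Band 5 − 122 → 530
End of period: [299, 2093, 2201, 2420, 530]
— Period 2 —
Births: 2093 × 0.171 = 358
Band 2: 299 × 0.963 = 288
Band 3: 2093 × 0.972 = 2034
Band 4: 2201 × 0.945 = 2080
Band 5: 2420 × 0.939 + 530 × 0.392 = 2272 + 208 = 2480
Net migration: Band 1 − 110 → 248; Band 2 − 122 → 166; Band 3 − 122 → 1912; Band 4 − 122 → 1958; Band 5 − 122 → 2358
End of period: [248, 166, 1912, 1958, 2358]

1912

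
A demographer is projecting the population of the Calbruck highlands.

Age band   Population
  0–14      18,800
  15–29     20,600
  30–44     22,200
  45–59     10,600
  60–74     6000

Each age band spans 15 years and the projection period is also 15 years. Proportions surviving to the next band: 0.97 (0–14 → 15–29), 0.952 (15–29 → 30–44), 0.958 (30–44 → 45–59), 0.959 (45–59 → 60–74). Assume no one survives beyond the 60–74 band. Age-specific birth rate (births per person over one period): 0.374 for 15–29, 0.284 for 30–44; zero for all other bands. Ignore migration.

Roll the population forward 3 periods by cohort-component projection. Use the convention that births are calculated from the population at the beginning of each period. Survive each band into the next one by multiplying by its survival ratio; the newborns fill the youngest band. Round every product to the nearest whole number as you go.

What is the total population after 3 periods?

Period 1.
Births: 20600 × 0.374 = 7704  |  22200 × 0.284 = 6305 → 14009
15–29: 18800 × 0.97 = 18236
30–44: 20600 × 0.952 = 19611
45–59: 22200 × 0.958 = 21268
60–74: 10600 × 0.959 = 10165
Population now: 0–14=14009, 15–29=18236, 30–44=19611, 45–59=21268, 60–74=10165
Period 2.
Births: 18236 × 0.374 = 6820  |  19611 × 0.284 = 5570 → 12390
15–29: 14009 × 0.97 = 13589
30–44: 18236 × 0.952 = 17361
45–59: 19611 × 0.958 = 18787
60–74: 21268 × 0.959 = 20396
Population now: 0–14=12390, 15–29=13589, 30–44=17361, 45–59=18787, 60–74=20396
Period 3.
Births: 13589 × 0.374 = 5082  |  17361 × 0.284 = 4931 → 10013
15–29: 12390 × 0.97 = 12018
30–44: 13589 × 0.952 = 12937
45–59: 17361 × 0.958 = 16632
60–74: 18787 × 0.959 = 18017
Population now: 0–14=10013, 15–29=12018, 30–44=12937, 45–59=16632, 60–74=18017
Total after period 3: 10013 + 12018 + 12937 + 16632 + 18017 = 69617

69617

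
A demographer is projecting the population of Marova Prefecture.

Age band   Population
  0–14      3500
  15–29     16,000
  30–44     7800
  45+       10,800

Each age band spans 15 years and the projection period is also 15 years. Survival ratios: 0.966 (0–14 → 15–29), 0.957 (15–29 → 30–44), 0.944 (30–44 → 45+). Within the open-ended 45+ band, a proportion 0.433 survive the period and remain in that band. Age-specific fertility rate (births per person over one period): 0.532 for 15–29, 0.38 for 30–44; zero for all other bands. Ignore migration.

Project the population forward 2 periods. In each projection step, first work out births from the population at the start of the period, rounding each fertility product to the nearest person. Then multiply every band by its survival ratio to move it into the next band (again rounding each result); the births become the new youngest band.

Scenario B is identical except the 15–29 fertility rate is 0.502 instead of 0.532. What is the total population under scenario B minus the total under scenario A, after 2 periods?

-566

After projecting period 1:
Births: 16000 × 0.532 = 8512, 7800 × 0.38 = 2964 → total 11476
15–29: 3500 × 0.966 = 3381
30–44: 16000 × 0.957 = 15312
45+: 7800 × 0.944 + 10800 × 0.433 = 7363 + 4676 = 12039
Population now: 0–14=11476, 15–29=3381, 30–44=15312, 45+=12039
After projecting period 2:
Births: 3381 × 0.532 = 1799, 15312 × 0.38 = 5819 → total 7618
15–29: 11476 × 0.966 = 11086
30–44: 3381 × 0.957 = 3236
45+: 15312 × 0.944 + 12039 × 0.433 = 14455 + 5213 = 19668
Population now: 0–14=7618, 15–29=11086, 30–44=3236, 45+=19668
Scenario A total after 2 periods: 41608
Scenario B projection —
After projecting period 1:
Births: 16000 × 0.502 = 8032, 7800 × 0.38 = 2964 → total 10996
15–29: 3500 × 0.966 = 3381
30–44: 16000 × 0.957 = 15312
45+: 7800 × 0.944 + 10800 × 0.433 = 7363 + 4676 = 12039
Population now: 0–14=10996, 15–29=3381, 30–44=15312, 45+=12039
After projecting period 2:
Births: 3381 × 0.502 = 1697, 15312 × 0.38 = 5819 → total 7516
15–29: 10996 × 0.966 = 10622
30–44: 3381 × 0.957 = 3236
45+: 15312 × 0.944 + 12039 × 0.433 = 14455 + 5213 = 19668
Population now: 0–14=7516, 15–29=10622, 30–44=3236, 45+=19668
Scenario B total after 2 periods: 41042
Difference B − A = 41042 − 41608 = -566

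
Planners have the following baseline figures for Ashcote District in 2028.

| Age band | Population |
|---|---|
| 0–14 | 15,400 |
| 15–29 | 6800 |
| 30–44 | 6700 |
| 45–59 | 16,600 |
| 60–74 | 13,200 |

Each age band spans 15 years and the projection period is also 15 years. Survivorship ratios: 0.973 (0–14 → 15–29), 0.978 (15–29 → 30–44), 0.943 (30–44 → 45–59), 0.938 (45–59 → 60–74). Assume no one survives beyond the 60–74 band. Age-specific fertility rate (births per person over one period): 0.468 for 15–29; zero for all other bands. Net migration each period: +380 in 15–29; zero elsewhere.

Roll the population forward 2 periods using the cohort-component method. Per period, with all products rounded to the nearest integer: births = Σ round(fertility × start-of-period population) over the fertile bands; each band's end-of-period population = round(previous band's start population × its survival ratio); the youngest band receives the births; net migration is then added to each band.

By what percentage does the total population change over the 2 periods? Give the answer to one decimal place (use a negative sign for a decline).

-35.5

Period 1:
Births: 6800 × 0.468 = 3182
15–29: 15400 × 0.973 = 14984
30–44: 6800 × 0.978 = 6650
45–59: 6700 × 0.943 = 6318
60–74: 16600 × 0.938 = 15571
Net migration: 15–29 + 380 → 15364
→ [3182, 15364, 6650, 6318, 15571]
Period 2:
Births: 15364 × 0.468 = 7190
15–29: 3182 × 0.973 = 3096
30–44: 15364 × 0.978 = 15026
45–59: 6650 × 0.943 = 6271
60–74: 6318 × 0.938 = 5926
Net migration: 15–29 + 380 → 3476
→ [7190, 3476, 15026, 6271, 5926]
Total: 58700 → 37889; change = -20811; percentage change = -35.5%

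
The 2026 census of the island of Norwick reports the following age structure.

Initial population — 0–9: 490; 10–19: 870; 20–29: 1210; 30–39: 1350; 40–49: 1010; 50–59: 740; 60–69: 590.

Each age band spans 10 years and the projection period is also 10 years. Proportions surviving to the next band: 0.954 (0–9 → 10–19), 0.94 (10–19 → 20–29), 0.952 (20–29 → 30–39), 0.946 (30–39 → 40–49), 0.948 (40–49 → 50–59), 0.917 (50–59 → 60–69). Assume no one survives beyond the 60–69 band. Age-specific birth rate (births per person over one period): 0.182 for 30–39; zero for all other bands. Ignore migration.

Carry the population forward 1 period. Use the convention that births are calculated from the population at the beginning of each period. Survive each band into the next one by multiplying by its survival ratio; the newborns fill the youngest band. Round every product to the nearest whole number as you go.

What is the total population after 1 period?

(Bands numbered youngest = 1 to oldest = 7.)
Period 1.
Births: 1350 × 0.182 = 246
Band 2: 490 × 0.954 = 467
Band 3: 870 × 0.94 = 818
Band 4: 1210 × 0.952 = 1152
Band 5: 1350 × 0.946 = 1277
Band 6: 1010 × 0.948 = 957
Band 7: 740 × 0.917 = 679
Giving 246 / 467 / 818 / 1152 / 1277 / 957 / 679.
Total after period 1: 246 + 467 + 818 + 1152 + 1277 + 957 + 679 = 5596

5596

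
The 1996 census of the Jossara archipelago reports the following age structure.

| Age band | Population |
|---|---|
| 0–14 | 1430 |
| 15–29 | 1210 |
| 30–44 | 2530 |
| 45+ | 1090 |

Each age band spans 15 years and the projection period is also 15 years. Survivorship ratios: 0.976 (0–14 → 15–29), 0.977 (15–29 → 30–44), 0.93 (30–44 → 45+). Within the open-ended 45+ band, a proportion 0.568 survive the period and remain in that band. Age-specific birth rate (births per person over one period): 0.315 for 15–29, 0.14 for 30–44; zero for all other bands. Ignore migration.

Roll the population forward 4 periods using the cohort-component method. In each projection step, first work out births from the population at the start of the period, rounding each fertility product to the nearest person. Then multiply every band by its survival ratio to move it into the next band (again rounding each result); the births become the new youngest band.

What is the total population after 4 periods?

3539

(Groups numbered youngest = 1 to oldest = 4.)
After projecting period 1:
Births: 1210 × 0.315 = 381, 2530 × 0.14 = 354 → 735
Group 2: 1430 × 0.976 = 1396
Group 3: 1210 × 0.977 = 1182
Group 4: 2530 × 0.93 + 1090 × 0.568 = 2353 + 619 = 2972
Population now: 0–14=735, 15–29=1396, 30–44=1182, 45+=2972
After projecting period 2:
Births: 1396 × 0.315 = 440, 1182 × 0.14 = 165 → 605
Group 2: 735 × 0.976 = 717
Group 3: 1396 × 0.977 = 1364
Group 4: 1182 × 0.93 + 2972 × 0.568 = 1099 + 1688 = 2787
Population now: 0–14=605, 15–29=717, 30–44=1364, 45+=2787
After projecting period 3:
Births: 717 × 0.315 = 226, 1364 × 0.14 = 191 → 417
Group 2: 605 × 0.976 = 590
Group 3: 717 × 0.977 = 701
Group 4: 1364 × 0.93 + 2787 × 0.568 = 1269 + 1583 = 2852
Population now: 0–14=417, 15–29=590, 30–44=701, 45+=2852
After projecting period 4:
Births: 590 × 0.315 = 186, 701 × 0.14 = 98 → 284
Group 2: 417 × 0.976 = 407
Group 3: 590 × 0.977 = 576
Group 4: 701 × 0.93 + 2852 × 0.568 = 652 + 1620 = 2272
Population now: 0–14=284, 15–29=407, 30–44=576, 45+=2272
Total after period 4: 284 + 407 + 576 + 2272 = 3539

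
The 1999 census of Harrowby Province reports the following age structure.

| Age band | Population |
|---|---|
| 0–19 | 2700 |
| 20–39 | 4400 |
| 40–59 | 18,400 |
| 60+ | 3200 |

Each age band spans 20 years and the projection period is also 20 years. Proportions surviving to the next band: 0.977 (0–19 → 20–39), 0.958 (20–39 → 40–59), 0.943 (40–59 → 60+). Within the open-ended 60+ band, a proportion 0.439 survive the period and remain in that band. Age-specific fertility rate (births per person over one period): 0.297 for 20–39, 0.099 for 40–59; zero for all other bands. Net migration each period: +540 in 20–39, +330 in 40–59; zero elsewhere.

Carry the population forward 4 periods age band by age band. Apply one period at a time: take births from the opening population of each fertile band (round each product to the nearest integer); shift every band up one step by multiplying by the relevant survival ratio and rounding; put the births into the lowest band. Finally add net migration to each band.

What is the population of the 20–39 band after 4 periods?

(Groups numbered youngest = 1 to oldest = 4.)
[period 1]
Births: 4400 × 0.297 = 1307  |  18400 × 0.099 = 1822 ⇒ total 3129
Group 2: 2700 × 0.977 = 2638
Group 3: 4400 × 0.958 = 4215
Group 4: 18400 × 0.943 + 3200 × 0.439 = 17351 + 1405 = 18756
Net migration: Group 2 + 540 → 3178; Group 3 + 330 → 4545
Population now: 0–19=3129, 20–39=3178, 40–59=4545, 60+=18756
[period 2]
Births: 3178 × 0.297 = 944  |  4545 × 0.099 = 450 ⇒ total 1394
Group 2: 3129 × 0.977 = 3057
Group 3: 3178 × 0.958 = 3045
Group 4: 4545 × 0.943 + 18756 × 0.439 = 4286 + 8234 = 12520
Net migration: Group 2 + 540 → 3597; Group 3 + 330 → 3375
Population now: 0–19=1394, 20–39=3597, 40–59=3375, 60+=12520
[period 3]
Births: 3597 × 0.297 = 1068  |  3375 × 0.099 = 334 ⇒ total 1402
Group 2: 1394 × 0.977 = 1362
Group 3: 3597 × 0.958 = 3446
Group 4: 3375 × 0.943 + 12520 × 0.439 = 3183 + 5496 = 8679
Net migration: Group 2 + 540 → 1902; Group 3 + 330 → 3776
Population now: 0–19=1402, 20–39=1902, 40–59=3776, 60+=8679
[period 4]
Births: 1902 × 0.297 = 565  |  3776 × 0.099 = 374 ⇒ total 939
Group 2: 1402 × 0.977 = 1370
Group 3: 1902 × 0.958 = 1822
Group 4: 3776 × 0.943 + 8679 × 0.439 = 3561 + 3810 = 7371
Net migration: Group 2 + 540 → 1910; Group 3 + 330 → 2152
Population now: 0–19=939, 20–39=1910, 40–59=2152, 60+=7371

1910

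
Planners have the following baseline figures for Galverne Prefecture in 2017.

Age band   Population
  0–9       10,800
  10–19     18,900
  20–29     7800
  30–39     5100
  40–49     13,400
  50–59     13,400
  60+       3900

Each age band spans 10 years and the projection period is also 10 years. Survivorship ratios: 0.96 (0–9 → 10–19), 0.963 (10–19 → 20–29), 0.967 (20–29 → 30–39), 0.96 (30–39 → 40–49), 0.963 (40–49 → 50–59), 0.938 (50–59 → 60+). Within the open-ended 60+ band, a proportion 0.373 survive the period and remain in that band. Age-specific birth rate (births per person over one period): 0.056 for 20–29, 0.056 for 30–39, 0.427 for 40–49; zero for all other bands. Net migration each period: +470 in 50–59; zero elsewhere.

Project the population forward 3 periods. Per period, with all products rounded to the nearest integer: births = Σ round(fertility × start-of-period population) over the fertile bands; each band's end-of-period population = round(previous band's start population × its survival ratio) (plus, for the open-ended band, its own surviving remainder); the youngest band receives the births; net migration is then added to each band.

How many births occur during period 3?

Let band 1 be 0–9 through band 7 = 60+.
— Period 1 —
Births: 7800 × 0.056 = 437  |  5100 × 0.056 = 286  |  13400 × 0.427 = 5722 → total 6445
Band 2: 10800 × 0.96 = 10368
Band 3: 18900 × 0.963 = 18201
Band 4: 7800 × 0.967 = 7543
Band 5: 5100 × 0.96 = 4896
Band 6: 13400 × 0.963 = 12904
Band 7: 13400 × 0.938 + 3900 × 0.373 = 12569 + 1455 = 14024
Net migration: Band 6 + 470 → 13374
Population now: 0–9=6445, 10–19=10368, 20–29=18201, 30–39=7543, 40–49=4896, 50–59=13374, 60+=14024
— Period 2 —
Births: 18201 × 0.056 = 1019  |  7543 × 0.056 = 422  |  4896 × 0.427 = 2091 → total 3532
Band 2: 6445 × 0.96 = 6187
Band 3: 10368 × 0.963 = 9984
Band 4: 18201 × 0.967 = 17600
Band 5: 7543 × 0.96 = 7241
Band 6: 4896 × 0.963 = 4715
Band 7: 13374 × 0.938 + 14024 × 0.373 = 12545 + 5231 = 17776
Net migration: Band 6 + 470 → 5185
Population now: 0–9=3532, 10–19=6187, 20–29=9984, 30–39=17600, 40–49=7241, 50–59=5185, 60+=17776
— Period 3 —
Births: 9984 × 0.056 = 559  |  17600 × 0.056 = 986  |  7241 × 0.427 = 3092 → total 4637
Band 2: 3532 × 0.96 = 3391
Band 3: 6187 × 0.963 = 5958
Band 4: 9984 × 0.967 = 9655
Band 5: 17600 × 0.96 = 16896
Band 6: 7241 × 0.963 = 6973
Band 7: 5185 × 0.938 + 17776 × 0.373 = 4864 + 6630 = 11494
Net migration: Band 6 + 470 → 7443
Population now: 0–9=4637, 10–19=3391, 20–29=5958, 30–39=9655, 40–49=16896, 50–59=7443, 60+=11494

4637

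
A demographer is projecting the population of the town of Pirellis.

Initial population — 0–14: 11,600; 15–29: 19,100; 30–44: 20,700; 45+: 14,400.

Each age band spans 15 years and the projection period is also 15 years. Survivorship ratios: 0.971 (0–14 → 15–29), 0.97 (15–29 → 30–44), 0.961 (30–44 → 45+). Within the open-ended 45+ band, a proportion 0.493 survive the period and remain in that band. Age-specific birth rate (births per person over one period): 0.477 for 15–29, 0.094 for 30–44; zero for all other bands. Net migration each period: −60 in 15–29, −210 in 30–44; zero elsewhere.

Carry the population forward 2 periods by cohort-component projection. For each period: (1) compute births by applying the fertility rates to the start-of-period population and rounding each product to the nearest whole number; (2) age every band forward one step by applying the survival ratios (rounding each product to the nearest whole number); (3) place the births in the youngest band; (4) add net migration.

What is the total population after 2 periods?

Call the groups 1 to 4, youngest first.
Period 1.
Births: 19100 * 0.477 = 9111  |  20700 * 0.094 = 1946 → 11057
Group 2: 11600 * 0.971 = 11264
Group 3: 19100 * 0.97 = 18527
Group 4: 20700 * 0.961 + 14400 * 0.493 = 19893 + 7099 = 26992
Net migration: Group 2 − 60 → 11204; Group 3 − 210 → 18317
End of period: [11057, 11204, 18317, 26992]
Period 2.
Births: 11204 * 0.477 = 5344  |  18317 * 0.094 = 1722 → 7066
Group 2: 11057 * 0.971 = 10736
Group 3: 11204 * 0.97 = 10868
Group 4: 18317 * 0.961 + 26992 * 0.493 = 17603 + 13307 = 30910
Net migration: Group 2 − 60 → 10676; Group 3 − 210 → 10658
End of period: [7066, 10676, 10658, 30910]
Total after period 2: 7066 + 10676 + 10658 + 30910 = 59310

59310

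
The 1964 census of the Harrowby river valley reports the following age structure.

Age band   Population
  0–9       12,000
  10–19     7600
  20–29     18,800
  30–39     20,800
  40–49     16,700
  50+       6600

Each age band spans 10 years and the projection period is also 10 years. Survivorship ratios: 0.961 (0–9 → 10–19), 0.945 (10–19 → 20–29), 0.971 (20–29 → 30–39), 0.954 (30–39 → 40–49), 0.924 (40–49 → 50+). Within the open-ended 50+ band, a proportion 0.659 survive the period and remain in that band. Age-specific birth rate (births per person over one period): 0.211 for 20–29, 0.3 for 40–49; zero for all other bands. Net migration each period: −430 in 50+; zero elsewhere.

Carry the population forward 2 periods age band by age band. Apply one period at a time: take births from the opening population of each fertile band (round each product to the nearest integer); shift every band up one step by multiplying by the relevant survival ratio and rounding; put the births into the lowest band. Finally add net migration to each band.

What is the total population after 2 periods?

82039

Numbering the bands 1..6 from youngest to oldest:
Period 1.
Births: 18800 × 0.211 = 3967  |  16700 × 0.3 = 5010 ⇒ total 8977
Band 2: 12000 × 0.961 = 11532
Band 3: 7600 × 0.945 = 7182
Band 4: 18800 × 0.971 = 18255
Band 5: 20800 × 0.954 = 19843
Band 6: 16700 × 0.924 + 6600 × 0.659 = 15431 + 4349 = 19780
Net migration: Band 6 − 430 → 19350
→ [8977, 11532, 7182, 18255, 19843, 19350]
Period 2.
Births: 7182 × 0.211 = 1515  |  19843 × 0.3 = 5953 ⇒ total 7468
Band 2: 8977 × 0.961 = 8627
Band 3: 11532 × 0.945 = 10898
Band 4: 7182 × 0.971 = 6974
Band 5: 18255 × 0.954 = 17415
Band 6: 19843 × 0.924 + 19350 × 0.659 = 18335 + 12752 = 31087
Net migration: Band 6 − 430 → 30657
→ [7468, 8627, 10898, 6974, 17415, 30657]
Total after period 2: 7468 + 8627 + 10898 + 6974 + 17415 + 30657 = 82039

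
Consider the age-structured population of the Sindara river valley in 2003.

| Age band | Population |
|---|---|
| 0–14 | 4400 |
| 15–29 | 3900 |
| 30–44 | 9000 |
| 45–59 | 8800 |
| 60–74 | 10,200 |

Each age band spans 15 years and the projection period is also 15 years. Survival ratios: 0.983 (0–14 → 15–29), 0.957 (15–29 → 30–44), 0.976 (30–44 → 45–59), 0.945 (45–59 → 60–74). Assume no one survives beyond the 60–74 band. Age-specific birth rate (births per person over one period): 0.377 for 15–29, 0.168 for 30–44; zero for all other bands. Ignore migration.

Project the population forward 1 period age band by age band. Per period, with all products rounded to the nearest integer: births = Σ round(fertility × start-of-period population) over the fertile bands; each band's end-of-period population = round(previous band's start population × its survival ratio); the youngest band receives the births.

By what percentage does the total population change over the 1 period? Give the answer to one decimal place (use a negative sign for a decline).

Period 1.
Births: 3900 × 0.377 = 1470, 9000 × 0.168 = 1512 ⇒ total 2982
15–29: 4400 × 0.983 = 4325
30–44: 3900 × 0.957 = 3732
45–59: 9000 × 0.976 = 8784
60–74: 8800 × 0.945 = 8316
Giving 2982 / 4325 / 3732 / 8784 / 8316.
Total: 36300 → 28139; change = -8161; percentage change = -22.5%

-22.5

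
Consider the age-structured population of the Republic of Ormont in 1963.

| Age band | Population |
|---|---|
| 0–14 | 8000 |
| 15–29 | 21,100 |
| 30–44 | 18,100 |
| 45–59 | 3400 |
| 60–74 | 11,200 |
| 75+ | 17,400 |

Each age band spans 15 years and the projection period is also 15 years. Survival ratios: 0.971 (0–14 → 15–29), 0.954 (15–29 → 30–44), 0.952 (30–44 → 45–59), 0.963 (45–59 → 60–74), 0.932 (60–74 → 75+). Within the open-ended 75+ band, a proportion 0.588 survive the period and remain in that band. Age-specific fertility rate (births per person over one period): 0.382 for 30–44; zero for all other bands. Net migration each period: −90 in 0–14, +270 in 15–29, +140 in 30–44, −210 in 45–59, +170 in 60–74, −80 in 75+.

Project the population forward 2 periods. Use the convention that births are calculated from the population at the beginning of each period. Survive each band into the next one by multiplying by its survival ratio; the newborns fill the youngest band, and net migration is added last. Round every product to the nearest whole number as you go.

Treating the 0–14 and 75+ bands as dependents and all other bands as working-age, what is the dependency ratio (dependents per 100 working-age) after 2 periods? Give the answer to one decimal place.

Numbering the groups 1..6 from youngest to oldest:
[period 1]
Births: 18100 * 0.382 = 6914
Group 2: 8000 * 0.971 = 7768
Group 3: 21100 * 0.954 = 20129
Group 4: 18100 * 0.952 = 17231
Group 5: 3400 * 0.963 = 3274
Group 6: 11200 * 0.932 + 17400 * 0.588 = 10438 + 10231 = 20669
Net migration: Group 1 − 90 → 6824; Group 2 + 270 → 8038; Group 3 + 140 → 20269; Group 4 − 210 → 17021; Group 5 + 170 → 3444; Group 6 − 80 → 20589
→ [6824, 8038, 20269, 17021, 3444, 20589]
[period 2]
Births: 20269 * 0.382 = 7743
Group 2: 6824 * 0.971 = 6626
Group 3: 8038 * 0.954 = 7668
Group 4: 20269 * 0.952 = 19296
Group 5: 17021 * 0.963 = 16391
Group 6: 3444 * 0.932 + 20589 * 0.588 = 3210 + 12106 = 15316
Net migration: Group 1 − 90 → 7653; Group 2 + 270 → 6896; Group 3 + 140 → 7808; Group 4 − 210 → 19086; Group 5 + 170 → 16561; Group 6 − 80 → 15236
→ [7653, 6896, 7808, 19086, 16561, 15236]
Dependents (band 0–14 + band 75+) = 7653 + 15236 = 22889; working-age = 50351; ratio = 22889/50351 × 100 = 45.5

45.5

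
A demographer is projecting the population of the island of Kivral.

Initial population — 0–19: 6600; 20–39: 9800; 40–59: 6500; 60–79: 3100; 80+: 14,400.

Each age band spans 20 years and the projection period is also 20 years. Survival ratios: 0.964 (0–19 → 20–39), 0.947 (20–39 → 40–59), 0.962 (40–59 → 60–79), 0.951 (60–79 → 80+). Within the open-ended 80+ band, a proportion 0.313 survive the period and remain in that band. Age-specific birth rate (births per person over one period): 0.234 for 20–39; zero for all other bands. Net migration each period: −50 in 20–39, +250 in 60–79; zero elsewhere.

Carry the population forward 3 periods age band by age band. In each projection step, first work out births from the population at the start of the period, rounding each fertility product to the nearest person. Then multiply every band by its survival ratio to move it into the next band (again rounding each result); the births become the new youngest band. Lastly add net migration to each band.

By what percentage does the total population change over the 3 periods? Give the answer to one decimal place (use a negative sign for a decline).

-47.2

Numbering the groups 1..5 from youngest to oldest:
After projecting period 1:
Births: 9800 * 0.234 = 2293
Group 2: 6600 * 0.964 = 6362
Group 3: 9800 * 0.947 = 9281
Group 4: 6500 * 0.962 = 6253
Group 5: 3100 * 0.951 + 14400 * 0.313 = 2948 + 4507 = 7455
Net migration: Group 2 − 50 → 6312; Group 4 + 250 → 6503
End of period: [2293, 6312, 9281, 6503, 7455]
After projecting period 2:
Births: 6312 * 0.234 = 1477
Group 2: 2293 * 0.964 = 2210
Group 3: 6312 * 0.947 = 5977
Group 4: 9281 * 0.962 = 8928
Group 5: 6503 * 0.951 + 7455 * 0.313 = 6184 + 2333 = 8517
Net migration: Group 2 − 50 → 2160; Group 4 + 250 → 9178
End of period: [1477, 2160, 5977, 9178, 8517]
After projecting period 3:
Births: 2160 * 0.234 = 505
Group 2: 1477 * 0.964 = 1424
Group 3: 2160 * 0.947 = 2046
Group 4: 5977 * 0.962 = 5750
Group 5: 9178 * 0.951 + 8517 * 0.313 = 8728 + 2666 = 11394
Net migration: Group 2 − 50 → 1374; Group 4 + 250 → 6000
End of period: [505, 1374, 2046, 6000, 11394]
Total: 40400 → 21319; change = -19081; percentage change = -47.2%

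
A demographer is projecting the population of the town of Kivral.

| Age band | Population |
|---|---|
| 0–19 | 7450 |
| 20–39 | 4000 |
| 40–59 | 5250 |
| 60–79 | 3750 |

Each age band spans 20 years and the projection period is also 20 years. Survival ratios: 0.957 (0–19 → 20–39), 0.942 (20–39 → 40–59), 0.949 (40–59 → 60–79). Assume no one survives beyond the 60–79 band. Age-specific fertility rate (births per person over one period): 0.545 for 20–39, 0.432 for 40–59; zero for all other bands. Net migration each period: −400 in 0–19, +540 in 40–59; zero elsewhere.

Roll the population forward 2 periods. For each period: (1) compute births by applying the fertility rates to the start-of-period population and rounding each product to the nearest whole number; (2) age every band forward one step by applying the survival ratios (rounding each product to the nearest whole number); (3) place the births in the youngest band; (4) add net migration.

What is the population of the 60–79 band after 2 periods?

4088

(Bands numbered youngest = 1 to oldest = 4.)
— Period 1 —
Births: 4000 × 0.545 = 2180  |  5250 × 0.432 = 2268 → total 4448
Band 2: 7450 × 0.957 = 7130
Band 3: 4000 × 0.942 = 3768
Band 4: 5250 × 0.949 = 4982
Net migration: Band 1 − 400 → 4048; Band 3 + 540 → 4308
Population now: 0–19=4048, 20–39=7130, 40–59=4308, 60–79=4982
— Period 2 —
Births: 7130 × 0.545 = 3886  |  4308 × 0.432 = 1861 → total 5747
Band 2: 4048 × 0.957 = 3874
Band 3: 7130 × 0.942 = 6716
Band 4: 4308 × 0.949 = 4088
Net migration: Band 1 − 400 → 5347; Band 3 + 540 → 7256
Population now: 0–19=5347, 20–39=3874, 40–59=7256, 60–79=4088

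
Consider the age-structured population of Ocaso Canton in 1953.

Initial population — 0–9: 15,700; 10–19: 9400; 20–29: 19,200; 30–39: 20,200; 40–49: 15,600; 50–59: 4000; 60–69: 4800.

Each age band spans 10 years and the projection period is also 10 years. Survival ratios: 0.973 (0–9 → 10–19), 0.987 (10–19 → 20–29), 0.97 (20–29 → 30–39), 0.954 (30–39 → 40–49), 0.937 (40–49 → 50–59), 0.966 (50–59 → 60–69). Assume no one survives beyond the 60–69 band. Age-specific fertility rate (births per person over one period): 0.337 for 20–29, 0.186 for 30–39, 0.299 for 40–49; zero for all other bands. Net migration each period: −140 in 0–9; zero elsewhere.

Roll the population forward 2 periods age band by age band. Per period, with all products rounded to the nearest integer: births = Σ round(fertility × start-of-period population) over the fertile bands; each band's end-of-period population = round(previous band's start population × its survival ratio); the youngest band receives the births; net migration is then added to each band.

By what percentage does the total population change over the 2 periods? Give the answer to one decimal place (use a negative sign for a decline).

13.1

[period 1]
Births: 19200 * 0.337 = 6470  |  20200 * 0.186 = 3757  |  15600 * 0.299 = 4664 — total 14891
10–19: 15700 * 0.973 = 15276
20–29: 9400 * 0.987 = 9278
30–39: 19200 * 0.97 = 18624
40–49: 20200 * 0.954 = 19271
50–59: 15600 * 0.937 = 14617
60–69: 4000 * 0.966 = 3864
Net migration: 0–9 − 140 → 14751
Population now: 0–9=14751, 10–19=15276, 20–29=9278, 30–39=18624, 40–49=19271, 50–59=14617, 60–69=3864
[period 2]
Births: 9278 * 0.337 = 3127  |  18624 * 0.186 = 3464  |  19271 * 0.299 = 5762 — total 12353
10–19: 14751 * 0.973 = 14353
20–29: 15276 * 0.987 = 15077
30–39: 9278 * 0.97 = 9000
40–49: 18624 * 0.954 = 17767
50–59: 19271 * 0.937 = 18057
60–69: 14617 * 0.966 = 14120
Net migration: 0–9 − 140 → 12213
Population now: 0–9=12213, 10–19=14353, 20–29=15077, 30–39=9000, 40–49=17767, 50–59=18057, 60–69=14120
Total: 88900 → 100587; change = 11687; percentage change = 13.1%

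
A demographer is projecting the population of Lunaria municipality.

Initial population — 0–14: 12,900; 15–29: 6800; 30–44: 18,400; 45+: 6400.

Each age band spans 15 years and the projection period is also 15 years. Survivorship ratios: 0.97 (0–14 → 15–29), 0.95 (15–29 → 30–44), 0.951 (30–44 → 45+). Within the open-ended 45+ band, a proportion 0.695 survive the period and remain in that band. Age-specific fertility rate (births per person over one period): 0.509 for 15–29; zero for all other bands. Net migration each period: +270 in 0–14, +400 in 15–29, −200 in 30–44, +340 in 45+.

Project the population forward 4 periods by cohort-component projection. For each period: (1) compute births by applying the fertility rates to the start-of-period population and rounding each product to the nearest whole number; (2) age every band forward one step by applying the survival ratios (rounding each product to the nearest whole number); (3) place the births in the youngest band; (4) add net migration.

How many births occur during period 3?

2046

Numbering the bands 1..4 from youngest to oldest:
Period 1.
Births: 6800 * 0.509 = 3461
Band 2: 12900 * 0.97 = 12513
Band 3: 6800 * 0.95 = 6460
Band 4: 18400 * 0.951 + 6400 * 0.695 = 17498 + 4448 = 21946
Net migration: Band 1 + 270 → 3731; Band 2 + 400 → 12913; Band 3 − 200 → 6260; Band 4 + 340 → 22286
End of period: [3731, 12913, 6260, 22286]
Period 2.
Births: 12913 * 0.509 = 6573
Band 2: 3731 * 0.97 = 3619
Band 3: 12913 * 0.95 = 12267
Band 4: 6260 * 0.951 + 22286 * 0.695 = 5953 + 15489 = 21442
Net migration: Band 1 + 270 → 6843; Band 2 + 400 → 4019; Band 3 − 200 → 12067; Band 4 + 340 → 21782
End of period: [6843, 4019, 12067, 21782]
Period 3.
Births: 4019 * 0.509 = 2046
Band 2: 6843 * 0.97 = 6638
Band 3: 4019 * 0.95 = 3818
Band 4: 12067 * 0.951 + 21782 * 0.695 = 11476 + 15138 = 26614
Net migration: Band 1 + 270 → 2316; Band 2 + 400 → 7038; Band 3 − 200 → 3618; Band 4 + 340 → 26954
End of period: [2316, 7038, 3618, 26954]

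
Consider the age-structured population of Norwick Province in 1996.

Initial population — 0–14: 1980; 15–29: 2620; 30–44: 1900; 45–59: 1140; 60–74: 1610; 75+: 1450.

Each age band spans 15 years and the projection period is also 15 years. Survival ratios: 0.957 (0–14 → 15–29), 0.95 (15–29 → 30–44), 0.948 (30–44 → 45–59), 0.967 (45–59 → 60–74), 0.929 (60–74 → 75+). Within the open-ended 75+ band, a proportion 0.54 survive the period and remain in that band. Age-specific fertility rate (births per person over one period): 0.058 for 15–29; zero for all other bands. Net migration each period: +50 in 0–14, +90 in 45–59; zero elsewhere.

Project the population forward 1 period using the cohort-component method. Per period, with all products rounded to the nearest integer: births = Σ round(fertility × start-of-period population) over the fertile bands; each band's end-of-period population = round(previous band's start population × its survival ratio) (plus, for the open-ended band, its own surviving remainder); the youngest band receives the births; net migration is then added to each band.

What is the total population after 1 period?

9858

Call the groups 1 to 6, youngest first.
After projecting period 1:
Births: 2620 * 0.058 = 152
Group 2: 1980 * 0.957 = 1895
Group 3: 2620 * 0.95 = 2489
Group 4: 1900 * 0.948 = 1801
Group 5: 1140 * 0.967 = 1102
Group 6: 1610 * 0.929 + 1450 * 0.54 = 1496 + 783 = 2279
Net migration: Group 1 + 50 → 202; Group 4 + 90 → 1891
Giving 202 / 1895 / 2489 / 1891 / 1102 / 2279.
Total after period 1: 202 + 1895 + 2489 + 1891 + 1102 + 2279 = 9858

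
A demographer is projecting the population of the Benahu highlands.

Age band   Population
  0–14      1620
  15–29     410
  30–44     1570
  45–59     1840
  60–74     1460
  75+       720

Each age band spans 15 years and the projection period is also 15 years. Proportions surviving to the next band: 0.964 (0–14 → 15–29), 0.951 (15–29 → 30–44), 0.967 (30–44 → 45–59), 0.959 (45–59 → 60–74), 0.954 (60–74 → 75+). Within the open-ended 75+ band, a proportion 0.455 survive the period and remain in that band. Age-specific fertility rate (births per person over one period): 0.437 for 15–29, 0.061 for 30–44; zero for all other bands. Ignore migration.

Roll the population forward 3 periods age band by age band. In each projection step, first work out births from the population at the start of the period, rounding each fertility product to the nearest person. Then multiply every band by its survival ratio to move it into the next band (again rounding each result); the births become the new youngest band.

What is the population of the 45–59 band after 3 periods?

1436

— Period 1 —
Births: 410 * 0.437 = 179 ; 1570 * 0.061 = 96 → 275
15–29: 1620 * 0.964 = 1562
30–44: 410 * 0.951 = 390
45–59: 1570 * 0.967 = 1518
60–74: 1840 * 0.959 = 1765
75+: 1460 * 0.954 + 720 * 0.455 = 1393 + 328 = 1721
Giving 275 / 1562 / 390 / 1518 / 1765 / 1721.
— Period 2 —
Births: 1562 * 0.437 = 683 ; 390 * 0.061 = 24 → 707
15–29: 275 * 0.964 = 265
30–44: 1562 * 0.951 = 1485
45–59: 390 * 0.967 = 377
60–74: 1518 * 0.959 = 1456
75+: 1765 * 0.954 + 1721 * 0.455 = 1684 + 783 = 2467
Giving 707 / 265 / 1485 / 377 / 1456 / 2467.
— Period 3 —
Births: 265 * 0.437 = 116 ; 1485 * 0.061 = 91 → 207
15–29: 707 * 0.964 = 682
30–44: 265 * 0.951 = 252
45–59: 1485 * 0.967 = 1436
60–74: 377 * 0.959 = 362
75+: 1456 * 0.954 + 2467 * 0.455 = 1389 + 1122 = 2511
Giving 207 / 682 / 252 / 1436 / 362 / 2511.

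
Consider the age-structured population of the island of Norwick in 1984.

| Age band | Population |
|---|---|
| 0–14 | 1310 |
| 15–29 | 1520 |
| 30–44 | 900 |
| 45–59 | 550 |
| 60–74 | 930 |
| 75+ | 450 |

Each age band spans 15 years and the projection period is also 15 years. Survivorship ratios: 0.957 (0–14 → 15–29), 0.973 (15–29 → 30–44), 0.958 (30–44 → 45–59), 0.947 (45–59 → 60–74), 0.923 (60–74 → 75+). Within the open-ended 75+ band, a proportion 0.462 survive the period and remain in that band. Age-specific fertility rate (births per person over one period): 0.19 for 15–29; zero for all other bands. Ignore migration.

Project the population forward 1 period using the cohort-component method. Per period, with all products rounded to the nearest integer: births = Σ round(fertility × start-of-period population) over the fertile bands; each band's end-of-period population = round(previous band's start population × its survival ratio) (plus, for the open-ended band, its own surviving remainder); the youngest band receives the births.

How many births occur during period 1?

Numbering the groups 1..6 from youngest to oldest:
After projecting period 1:
Births: 1520 × 0.19 = 289
Group 2: 1310 × 0.957 = 1254
Group 3: 1520 × 0.973 = 1479
Group 4: 900 × 0.958 = 862
Group 5: 550 × 0.947 = 521
Group 6: 930 × 0.923 + 450 × 0.462 = 858 + 208 = 1066
Giving 289 / 1254 / 1479 / 862 / 521 / 1066.

289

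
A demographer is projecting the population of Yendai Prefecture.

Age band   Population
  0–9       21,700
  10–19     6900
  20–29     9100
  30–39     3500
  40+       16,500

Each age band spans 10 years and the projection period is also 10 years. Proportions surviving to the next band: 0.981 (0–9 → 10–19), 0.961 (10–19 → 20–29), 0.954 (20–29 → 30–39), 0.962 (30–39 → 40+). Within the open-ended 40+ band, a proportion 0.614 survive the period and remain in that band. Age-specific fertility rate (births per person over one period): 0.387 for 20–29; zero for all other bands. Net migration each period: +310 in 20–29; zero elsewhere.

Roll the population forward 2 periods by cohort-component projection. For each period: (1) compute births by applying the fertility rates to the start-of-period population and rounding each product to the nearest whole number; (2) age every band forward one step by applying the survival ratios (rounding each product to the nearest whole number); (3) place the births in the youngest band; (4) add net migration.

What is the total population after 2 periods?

50170

Period 1.
Births: 9100 × 0.387 = 3522
10–19: 21700 × 0.981 = 21288
20–29: 6900 × 0.961 = 6631
30–39: 9100 × 0.954 = 8681
40+: 3500 × 0.962 + 16500 × 0.614 = 3367 + 10131 = 13498
Net migration: 20–29 + 310 → 6941
→ [3522, 21288, 6941, 8681, 13498]
Period 2.
Births: 6941 × 0.387 = 2686
10–19: 3522 × 0.981 = 3455
20–29: 21288 × 0.961 = 20458
30–39: 6941 × 0.954 = 6622
40+: 8681 × 0.962 + 13498 × 0.614 = 8351 + 8288 = 16639
Net migration: 20–29 + 310 → 20768
→ [2686, 3455, 20768, 6622, 16639]
Total after period 2: 2686 + 3455 + 20768 + 6622 + 16639 = 50170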